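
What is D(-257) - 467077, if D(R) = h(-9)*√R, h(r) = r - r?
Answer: -467077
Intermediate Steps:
h(r) = 0
D(R) = 0 (D(R) = 0*√R = 0)
D(-257) - 467077 = 0 - 467077 = -467077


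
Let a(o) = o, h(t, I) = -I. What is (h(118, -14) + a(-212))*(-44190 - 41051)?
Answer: 16877718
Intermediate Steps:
(h(118, -14) + a(-212))*(-44190 - 41051) = (-1*(-14) - 212)*(-44190 - 41051) = (14 - 212)*(-85241) = -198*(-85241) = 16877718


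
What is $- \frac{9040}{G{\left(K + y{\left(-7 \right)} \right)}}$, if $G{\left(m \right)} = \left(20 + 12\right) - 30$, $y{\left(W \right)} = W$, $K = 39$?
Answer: $-4520$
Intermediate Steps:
$G{\left(m \right)} = 2$ ($G{\left(m \right)} = 32 - 30 = 2$)
$- \frac{9040}{G{\left(K + y{\left(-7 \right)} \right)}} = - \frac{9040}{2} = \left(-9040\right) \frac{1}{2} = -4520$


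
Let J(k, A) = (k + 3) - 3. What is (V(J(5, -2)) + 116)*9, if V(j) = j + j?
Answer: 1134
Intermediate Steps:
J(k, A) = k (J(k, A) = (3 + k) - 3 = k)
V(j) = 2*j
(V(J(5, -2)) + 116)*9 = (2*5 + 116)*9 = (10 + 116)*9 = 126*9 = 1134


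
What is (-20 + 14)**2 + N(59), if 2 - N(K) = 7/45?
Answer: 1703/45 ≈ 37.844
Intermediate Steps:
N(K) = 83/45 (N(K) = 2 - 7/45 = 83/45)
(-20 + 14)**2 + N(59) = (-20 + 14)**2 + 83/45 = (-6)**2 + 83/45 = 36 + 83/45 = 1703/45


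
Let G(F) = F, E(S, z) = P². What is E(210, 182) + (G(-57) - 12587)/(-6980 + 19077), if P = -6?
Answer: 422848/12097 ≈ 34.955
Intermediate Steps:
E(S, z) = 36 (E(S, z) = (-6)² = 36)
E(210, 182) + (G(-57) - 12587)/(-6980 + 19077) = 36 + (-57 - 12587)/(-6980 + 19077) = 36 - 12644/12097 = 422848/12097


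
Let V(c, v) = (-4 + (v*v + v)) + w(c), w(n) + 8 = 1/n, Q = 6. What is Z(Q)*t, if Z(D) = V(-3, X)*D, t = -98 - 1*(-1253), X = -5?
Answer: 53130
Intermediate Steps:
w(n) = -8 + 1/n
t = 1155 (t = -98 + 1253 = 1155)
V(c, v) = -12 + v + 1/c + v² (V(c, v) = (-4 + (v*v + v)) + (-8 + 1/c) = (-4 + (v² + v)) + (-8 + 1/c) = (-4 + (v + v²)) + (-8 + 1/c) = (-4 + v + v²) + (-8 + 1/c) = -12 + v + 1/c + v²)
Z(D) = 23*D/3 (Z(D) = (-12 - 5 + 1/(-3) + (-5)²)*D = (-12 - 5 - ⅓ + 25)*D = 23*D/3)
Z(Q)*t = ((23/3)*6)*1155 = 46*1155 = 53130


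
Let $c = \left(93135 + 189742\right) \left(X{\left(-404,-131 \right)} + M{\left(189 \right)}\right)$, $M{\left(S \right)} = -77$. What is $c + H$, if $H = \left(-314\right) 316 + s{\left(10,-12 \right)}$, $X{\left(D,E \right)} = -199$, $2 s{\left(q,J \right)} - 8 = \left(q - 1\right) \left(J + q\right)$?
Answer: $-78173281$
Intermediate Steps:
$s{\left(q,J \right)} = 4 + \frac{\left(-1 + q\right) \left(J + q\right)}{2}$ ($s{\left(q,J \right)} = 4 + \frac{\left(q - 1\right) \left(J + q\right)}{2} = 4 + \frac{\left(-1 + q\right) \left(J + q\right)}{2}$)
$H = -99229$ ($H = \left(-314\right) 316 + \left(4 + \frac{10^{2}}{2} - -6 - 5 + \frac{1}{2} \left(-12\right) 10\right) = -99224 + \left(4 + \frac{1}{2} \cdot 100 + 6 - 5 - 60\right) = -99224 + \left(4 + 50 + 6 - 5 - 60\right) = -99224 - 5 = -99229$)
$c = -78074052$ ($c = \left(93135 + 189742\right) \left(-199 - 77\right) = 282877 \left(-276\right) = -78074052$)
$c + H = -78074052 - 99229 = -78173281$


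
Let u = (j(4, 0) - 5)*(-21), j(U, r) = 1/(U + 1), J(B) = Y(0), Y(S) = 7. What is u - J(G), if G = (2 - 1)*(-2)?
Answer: 469/5 ≈ 93.800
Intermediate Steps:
G = -2 (G = 1*(-2) = -2)
J(B) = 7
j(U, r) = 1/(1 + U)
u = 504/5 (u = (1/(1 + 4) - 5)*(-21) = (1/5 - 5)*(-21) = (⅕ - 5)*(-21) = -24/5*(-21) = 504/5 ≈ 100.80)
u - J(G) = 504/5 - 1*7 = 504/5 - 7 = 469/5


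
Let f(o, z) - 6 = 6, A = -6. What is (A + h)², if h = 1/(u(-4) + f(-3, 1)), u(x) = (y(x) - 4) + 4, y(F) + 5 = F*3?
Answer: 961/25 ≈ 38.440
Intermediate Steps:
y(F) = -5 + 3*F (y(F) = -5 + F*3 = -5 + 3*F)
f(o, z) = 12 (f(o, z) = 6 + 6 = 12)
u(x) = -5 + 3*x (u(x) = ((-5 + 3*x) - 4) + 4 = (-9 + 3*x) + 4 = -5 + 3*x)
h = -⅕ (h = 1/((-5 + 3*(-4)) + 12) = 1/((-5 - 12) + 12) = 1/(-17 + 12) = 1/(-5) = -⅕ ≈ -0.20000)
(A + h)² = (-6 - ⅕)² = (-31/5)² = 961/25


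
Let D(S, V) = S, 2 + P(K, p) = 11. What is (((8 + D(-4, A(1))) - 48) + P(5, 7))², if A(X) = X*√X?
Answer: 1225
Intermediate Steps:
A(X) = X^(3/2)
P(K, p) = 9 (P(K, p) = -2 + 11 = 9)
(((8 + D(-4, A(1))) - 48) + P(5, 7))² = (((8 - 4) - 48) + 9)² = ((4 - 48) + 9)² = (-44 + 9)² = (-35)² = 1225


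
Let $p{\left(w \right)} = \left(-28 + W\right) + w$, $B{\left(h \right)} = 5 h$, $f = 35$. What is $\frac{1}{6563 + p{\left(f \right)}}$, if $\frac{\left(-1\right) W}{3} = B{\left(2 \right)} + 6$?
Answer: $\frac{1}{6522} \approx 0.00015333$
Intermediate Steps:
$W = -48$ ($W = - 3 \left(5 \cdot 2 + 6\right) = - 3 \left(10 + 6\right) = \left(-3\right) 16 = -48$)
$p{\left(w \right)} = -76 + w$ ($p{\left(w \right)} = \left(-28 - 48\right) + w = -76 + w$)
$\frac{1}{6563 + p{\left(f \right)}} = \frac{1}{6563 + \left(-76 + 35\right)} = \frac{1}{6563 - 41} = \frac{1}{6522}$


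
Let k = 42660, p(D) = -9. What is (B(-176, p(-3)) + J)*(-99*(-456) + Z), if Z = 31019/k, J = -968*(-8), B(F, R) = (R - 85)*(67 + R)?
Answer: 367841945269/3555 ≈ 1.0347e+8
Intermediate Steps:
B(F, R) = (-85 + R)*(67 + R)
J = 7744
Z = 31019/42660 ≈ 0.72712
(B(-176, p(-3)) + J)*(-99*(-456) + Z) = ((-5695 + (-9)² - 18*(-9)) + 7744)*(-99*(-456) + 31019/42660) = ((-5695 + 81 + 162) + 7744)*(45144 + 31019/42660) = (-5452 + 7744)*(1925874059/42660) = 2292*(1925874059/42660) = 367841945269/3555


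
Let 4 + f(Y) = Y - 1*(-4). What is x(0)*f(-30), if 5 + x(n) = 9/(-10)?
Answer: 177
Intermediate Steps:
x(n) = -59/10 (x(n) = -5 + 9/(-10) = -5 + 9*(-⅒) = -5 - 9/10 = -59/10)
f(Y) = Y (f(Y) = -4 + (Y - 1*(-4)) = -4 + (Y + 4) = -4 + (4 + Y) = Y)
x(0)*f(-30) = -59/10*(-30) = 177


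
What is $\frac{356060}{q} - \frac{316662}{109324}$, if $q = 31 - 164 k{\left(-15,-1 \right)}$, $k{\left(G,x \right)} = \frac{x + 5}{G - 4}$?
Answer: $\frac{73919792117}{13610838} \approx 5431.0$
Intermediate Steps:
$k{\left(G,x \right)} = \frac{5 + x}{-4 + G}$
$q = \frac{1245}{19}$ ($q = 31 - 164 \frac{5 - 1}{-4 - 15} = 31 - 164 \frac{1}{-19} \cdot 4 = 31 - 164 \left(\left(- \frac{1}{19}\right) 4\right) = 31 - - \frac{656}{19} = 31 + \frac{656}{19} = \frac{1245}{19} \approx 65.526$)
$\frac{356060}{q} - \frac{316662}{109324} = \frac{356060}{\frac{1245}{19}} - \frac{316662}{109324} = 356060 \cdot \frac{19}{1245} - \frac{158331}{54662} = \frac{1353028}{249} - \frac{158331}{54662} = \frac{73919792117}{13610838}$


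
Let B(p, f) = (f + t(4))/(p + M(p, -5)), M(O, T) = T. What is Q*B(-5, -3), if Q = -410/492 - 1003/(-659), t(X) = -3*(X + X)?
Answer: 24507/13180 ≈ 1.8594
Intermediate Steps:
t(X) = -6*X
Q = 2723/3954 (Q = -410*1/492 - 1003*(-1/659) = -⅚ + 1003/659 = 2723/3954 ≈ 0.68867)
B(p, f) = (-24 + f)/(-5 + p) (B(p, f) = (f - 6*4)/(p - 5) = (f - 24)/(-5 + p) = (-24 + f)/(-5 + p))
Q*B(-5, -3) = 2723*((-24 - 3)/(-5 - 5))/3954 = 2723*(-27/(-10))/3954 = 2723*(-⅒*(-27))/3954 = (2723/3954)*(27/10) = 24507/13180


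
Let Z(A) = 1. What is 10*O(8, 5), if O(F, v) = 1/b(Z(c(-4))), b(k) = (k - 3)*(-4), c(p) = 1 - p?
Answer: 5/4 ≈ 1.2500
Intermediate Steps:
b(k) = 12 - 4*k (b(k) = (-3 + k)*(-4) = 12 - 4*k)
O(F, v) = 1/8 (O(F, v) = 1/(12 - 4*1) = 1/(12 - 4) = 1/8)
10*O(8, 5) = 10*(1/8) = 5/4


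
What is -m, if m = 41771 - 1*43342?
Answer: 1571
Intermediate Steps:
m = -1571 (m = 41771 - 43342 = -1571)
-m = -1*(-1571) = 1571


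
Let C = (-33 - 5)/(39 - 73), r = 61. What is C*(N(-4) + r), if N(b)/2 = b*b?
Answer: 1767/17 ≈ 103.94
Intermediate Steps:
C = 19/17 (C = -38/(-34) = -38*(-1/34) = 19/17 ≈ 1.1176)
N(b) = 2*b**2 (N(b) = 2*(b*b) = 2*b**2)
C*(N(-4) + r) = 19*(2*(-4)**2 + 61)/17 = 19*(2*16 + 61)/17 = 19*(32 + 61)/17 = (19/17)*93 = 1767/17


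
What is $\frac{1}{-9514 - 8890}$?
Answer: $- \frac{1}{18404} \approx -5.4336 \cdot 10^{-5}$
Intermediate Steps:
$\frac{1}{-9514 - 8890} = \frac{1}{-18404} = - \frac{1}{18404}$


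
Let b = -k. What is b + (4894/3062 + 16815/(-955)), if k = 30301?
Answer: -8865330097/292421 ≈ -30317.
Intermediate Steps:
b = -30301 (b = -1*30301 = -30301)
b + (4894/3062 + 16815/(-955)) = -30301 + (4894/3062 + 16815/(-955)) = -30301 + (4894*(1/3062) + 16815*(-1/955)) = -30301 + (2447/1531 - 3363/191) = -30301 - 4681376/292421 = -8865330097/292421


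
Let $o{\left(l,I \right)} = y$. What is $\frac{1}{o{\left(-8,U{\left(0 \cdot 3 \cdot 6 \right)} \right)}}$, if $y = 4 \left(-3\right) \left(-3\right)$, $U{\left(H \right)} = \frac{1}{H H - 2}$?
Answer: $\frac{1}{36} \approx 0.027778$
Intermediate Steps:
$U{\left(H \right)} = \frac{1}{-2 + H^{2}}$ ($U{\left(H \right)} = \frac{1}{H^{2} - 2} = \frac{1}{-2 + H^{2}}$)
$y = 36$ ($y = \left(-12\right) \left(-3\right) = 36$)
$o{\left(l,I \right)} = 36$
$\frac{1}{o{\left(-8,U{\left(0 \cdot 3 \cdot 6 \right)} \right)}} = \frac{1}{36}$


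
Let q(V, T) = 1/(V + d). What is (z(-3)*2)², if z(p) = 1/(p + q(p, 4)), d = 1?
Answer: 16/49 ≈ 0.32653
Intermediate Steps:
q(V, T) = 1/(1 + V) (q(V, T) = 1/(V + 1) = 1/(1 + V))
z(p) = 1/(p + 1/(1 + p))
(z(-3)*2)² = (((1 - 3)/(1 - 3*(1 - 3)))*2)² = ((-2/(1 - 3*(-2)))*2)² = ((-2/(1 + 6))*2)² = ((-2/7)*2)² = (((⅐)*(-2))*2)² = (-2/7*2)² = (-4/7)² = 16/49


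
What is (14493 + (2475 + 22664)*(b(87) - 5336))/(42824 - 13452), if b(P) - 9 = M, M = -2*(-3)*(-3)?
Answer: -67176731/14686 ≈ -4574.2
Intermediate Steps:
M = -18 (M = 6*(-3) = -18)
b(P) = -9 (b(P) = 9 - 18 = -9)
(14493 + (2475 + 22664)*(b(87) - 5336))/(42824 - 13452) = (14493 + (2475 + 22664)*(-9 - 5336))/(42824 - 13452) = (14493 + 25139*(-5345))/29372 = (14493 - 134367955)*(1/29372) = -134353462*1/29372 = -67176731/14686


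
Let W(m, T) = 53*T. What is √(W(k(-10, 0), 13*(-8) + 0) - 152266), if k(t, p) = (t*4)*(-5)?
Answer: I*√157778 ≈ 397.21*I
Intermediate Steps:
k(t, p) = -20*t (k(t, p) = (4*t)*(-5) = -20*t)
√(W(k(-10, 0), 13*(-8) + 0) - 152266) = √(53*(13*(-8) + 0) - 152266) = √(53*(-104 + 0) - 152266) = √(53*(-104) - 152266) = √(-5512 - 152266) = √(-157778) = I*√157778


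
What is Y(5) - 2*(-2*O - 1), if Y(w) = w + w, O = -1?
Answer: 8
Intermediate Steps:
Y(w) = 2*w
Y(5) - 2*(-2*O - 1) = 2*5 - 2*(-2*(-1) - 1) = 10 - 2*(2 - 1) = 10 - 2*1 = 10 - 2 = 8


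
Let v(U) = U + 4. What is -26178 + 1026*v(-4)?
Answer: -26178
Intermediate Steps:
v(U) = 4 + U
-26178 + 1026*v(-4) = -26178 + 1026*(4 - 4) = -26178 + 1026*0 = -26178 + 0 = -26178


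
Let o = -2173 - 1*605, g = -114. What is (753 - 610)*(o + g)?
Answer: -413556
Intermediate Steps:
o = -2778 (o = -2173 - 605 = -2778)
(753 - 610)*(o + g) = (753 - 610)*(-2778 - 114) = 143*(-2892) = -413556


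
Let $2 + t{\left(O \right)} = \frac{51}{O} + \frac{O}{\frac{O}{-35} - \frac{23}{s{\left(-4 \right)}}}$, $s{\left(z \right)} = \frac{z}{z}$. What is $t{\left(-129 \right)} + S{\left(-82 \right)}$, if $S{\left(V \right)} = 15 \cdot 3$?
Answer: $\frac{1432577}{29068} \approx 49.284$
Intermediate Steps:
$s{\left(z \right)} = 1$
$S{\left(V \right)} = 45$
$t{\left(O \right)} = -2 + \frac{51}{O} + \frac{O}{-23 - \frac{O}{35}}$ ($t{\left(O \right)} = -2 + \left(\frac{51}{O} + \frac{O}{\frac{O}{-35} - \frac{23}{1}}\right) = -2 + \left(\frac{51}{O} + \frac{O}{O \left(- \frac{1}{35}\right) - 23}\right) = -2 + \left(\frac{51}{O} + \frac{O}{- \frac{O}{35} - 23}\right) = -2 + \left(\frac{51}{O} + \frac{O}{-23 - \frac{O}{35}}\right) = -2 + \frac{51}{O} + \frac{O}{-23 - \frac{O}{35}}$)
$t{\left(-129 \right)} + S{\left(-82 \right)} = \frac{41055 - -201111 - 37 \left(-129\right)^{2}}{\left(-129\right) \left(805 - 129\right)} + 45 = - \frac{41055 + 201111 - 615717}{129 \cdot 676} + 45 = \left(- \frac{1}{129}\right) \frac{1}{676} \left(41055 + 201111 - 615717\right) + 45 = \left(- \frac{1}{129}\right) \frac{1}{676} \left(-373551\right) + 45 = \frac{124517}{29068} + 45 = \frac{1432577}{29068}$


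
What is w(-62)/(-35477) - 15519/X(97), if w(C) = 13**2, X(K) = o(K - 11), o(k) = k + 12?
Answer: -6050375/38206 ≈ -158.36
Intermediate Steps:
o(k) = 12 + k
X(K) = 1 + K (X(K) = 12 + (K - 11) = 12 + (-11 + K) = 1 + K)
w(C) = 169
w(-62)/(-35477) - 15519/X(97) = 169/(-35477) - 15519/(1 + 97) = 169*(-1/35477) - 15519/98 = -13/2729 - 15519*1/98 = -13/2729 - 2217/14 = -6050375/38206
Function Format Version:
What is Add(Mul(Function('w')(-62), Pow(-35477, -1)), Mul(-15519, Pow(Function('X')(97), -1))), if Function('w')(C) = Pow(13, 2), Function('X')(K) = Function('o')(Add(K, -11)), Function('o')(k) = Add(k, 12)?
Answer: Rational(-6050375, 38206) ≈ -158.36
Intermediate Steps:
Function('o')(k) = Add(12, k)
Function('X')(K) = Add(1, K) (Function('X')(K) = Add(12, Add(K, -11)) = Add(12, Add(-11, K)) = Add(1, K))
Function('w')(C) = 169
Add(Mul(Function('w')(-62), Pow(-35477, -1)), Mul(-15519, Pow(Function('X')(97), -1))) = Add(Mul(169, Pow(-35477, -1)), Mul(-15519, Pow(Add(1, 97), -1))) = Add(Mul(169, Rational(-1, 35477)), Mul(-15519, Pow(98, -1))) = Add(Rational(-13, 2729), Mul(-15519, Rational(1, 98))) = Add(Rational(-13, 2729), Rational(-2217, 14)) = Rational(-6050375, 38206)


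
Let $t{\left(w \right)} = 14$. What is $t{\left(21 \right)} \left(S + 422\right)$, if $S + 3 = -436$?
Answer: $-238$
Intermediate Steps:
$S = -439$ ($S = -3 - 436 = -439$)
$t{\left(21 \right)} \left(S + 422\right) = 14 \left(-439 + 422\right) = 14 \left(-17\right) = -238$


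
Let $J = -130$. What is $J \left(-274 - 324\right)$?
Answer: $77740$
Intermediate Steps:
$J \left(-274 - 324\right) = - 130 \left(-274 - 324\right) = \left(-130\right) \left(-598\right) = 77740$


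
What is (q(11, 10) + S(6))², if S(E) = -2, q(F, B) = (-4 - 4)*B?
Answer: 6724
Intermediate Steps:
q(F, B) = -8*B
(q(11, 10) + S(6))² = (-8*10 - 2)² = (-80 - 2)² = (-82)² = 6724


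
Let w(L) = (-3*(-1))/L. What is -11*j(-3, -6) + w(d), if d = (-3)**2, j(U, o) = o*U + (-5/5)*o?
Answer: -791/3 ≈ -263.67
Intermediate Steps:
j(U, o) = -o + U*o (j(U, o) = U*o + (-5*1/5)*o = U*o - o = -o + U*o)
d = 9
w(L) = 3/L
-11*j(-3, -6) + w(d) = -(-66)*(-1 - 3) + 3/9 = -(-66)*(-4) + 3*(1/9) = -11*24 + 1/3 = -264 + 1/3 = -791/3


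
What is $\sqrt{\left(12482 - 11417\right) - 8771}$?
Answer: $i \sqrt{7706} \approx 87.784 i$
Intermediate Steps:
$\sqrt{\left(12482 - 11417\right) - 8771} = \sqrt{1065 - 8771} = \sqrt{-7706} = i \sqrt{7706}$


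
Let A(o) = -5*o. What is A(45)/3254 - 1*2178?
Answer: -7087437/3254 ≈ -2178.1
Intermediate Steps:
A(45)/3254 - 1*2178 = -5*45/3254 - 1*2178 = -225*1/3254 - 2178 = -225/3254 - 2178 = -7087437/3254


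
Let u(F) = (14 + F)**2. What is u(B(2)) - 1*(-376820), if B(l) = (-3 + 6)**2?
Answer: 377349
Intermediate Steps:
B(l) = 9 (B(l) = 3**2 = 9)
u(B(2)) - 1*(-376820) = (14 + 9)**2 - 1*(-376820) = 23**2 + 376820 = 529 + 376820 = 377349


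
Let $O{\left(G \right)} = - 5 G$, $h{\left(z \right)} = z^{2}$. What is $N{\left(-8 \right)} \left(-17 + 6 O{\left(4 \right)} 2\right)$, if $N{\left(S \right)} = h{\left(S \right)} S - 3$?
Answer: $132355$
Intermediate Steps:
$N{\left(S \right)} = -3 + S^{3}$ ($N{\left(S \right)} = S^{2} S - 3 = S^{3} - 3 = -3 + S^{3}$)
$N{\left(-8 \right)} \left(-17 + 6 O{\left(4 \right)} 2\right) = \left(-3 + \left(-8\right)^{3}\right) \left(-17 + 6 \left(\left(-5\right) 4\right) 2\right) = \left(-3 - 512\right) \left(-17 + 6 \left(-20\right) 2\right) = - 515 \left(-17 - 240\right) = \left(-515\right) \left(-257\right) = 132355$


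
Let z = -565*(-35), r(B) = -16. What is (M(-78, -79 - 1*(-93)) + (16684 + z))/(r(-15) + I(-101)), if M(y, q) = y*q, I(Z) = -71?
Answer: -11789/29 ≈ -406.52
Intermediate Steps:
z = 19775
M(y, q) = q*y
(M(-78, -79 - 1*(-93)) + (16684 + z))/(r(-15) + I(-101)) = ((-79 - 1*(-93))*(-78) + (16684 + 19775))/(-16 - 71) = ((-79 + 93)*(-78) + 36459)/(-87) = (14*(-78) + 36459)*(-1/87) = (-1092 + 36459)*(-1/87) = 35367*(-1/87) = -11789/29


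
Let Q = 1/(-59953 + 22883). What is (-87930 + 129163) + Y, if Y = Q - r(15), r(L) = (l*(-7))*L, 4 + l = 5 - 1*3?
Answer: 1520722609/37070 ≈ 41023.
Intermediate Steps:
l = -2 (l = -4 + (5 - 1*3) = -4 + (5 - 3) = -4 + 2 = -2)
r(L) = 14*L (r(L) = (-2*(-7))*L = 14*L)
Q = -1/37070 (Q = 1/(-37070) = -1/37070 ≈ -2.6976e-5)
Y = -7784701/37070 (Y = -1/37070 - 14*15 = -1/37070 - 1*210 = -1/37070 - 210 = -7784701/37070 ≈ -210.00)
(-87930 + 129163) + Y = (-87930 + 129163) - 7784701/37070 = 41233 - 7784701/37070 = 1520722609/37070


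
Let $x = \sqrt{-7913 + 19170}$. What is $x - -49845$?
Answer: $49845 + \sqrt{11257} \approx 49951.0$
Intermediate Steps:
$x = \sqrt{11257} \approx 106.1$
$x - -49845 = \sqrt{11257} - -49845 = \sqrt{11257} + 49845 = 49845 + \sqrt{11257}$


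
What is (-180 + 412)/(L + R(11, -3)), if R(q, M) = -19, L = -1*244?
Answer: -232/263 ≈ -0.88213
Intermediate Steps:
L = -244
(-180 + 412)/(L + R(11, -3)) = (-180 + 412)/(-244 - 19) = 232/(-263) = 232*(-1/263) = -232/263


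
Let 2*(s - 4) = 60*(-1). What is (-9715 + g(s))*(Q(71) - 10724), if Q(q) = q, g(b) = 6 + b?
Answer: 103706955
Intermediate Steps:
s = -26 (s = 4 + (60*(-1))/2 = 4 + (1/2)*(-60) = 4 - 30 = -26)
(-9715 + g(s))*(Q(71) - 10724) = (-9715 + (6 - 26))*(71 - 10724) = (-9715 - 20)*(-10653) = -9735*(-10653) = 103706955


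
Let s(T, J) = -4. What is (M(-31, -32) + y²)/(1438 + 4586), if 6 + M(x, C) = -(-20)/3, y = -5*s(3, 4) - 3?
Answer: 869/18072 ≈ 0.048085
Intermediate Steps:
y = 17 (y = -5*(-4) - 3 = 20 - 3 = 17)
M(x, C) = ⅔ (M(x, C) = -6 - (-20)/3 = -6 - 4*(-5/3) = -6 + 20/3 = ⅔)
(M(-31, -32) + y²)/(1438 + 4586) = (⅔ + 17²)/(1438 + 4586) = (⅔ + 289)/6024 = (869/3)*(1/6024) = 869/18072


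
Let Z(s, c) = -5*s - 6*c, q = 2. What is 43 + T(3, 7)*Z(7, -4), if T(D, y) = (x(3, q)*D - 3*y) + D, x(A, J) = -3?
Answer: 340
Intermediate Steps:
Z(s, c) = -6*c - 5*s
T(D, y) = -3*y - 2*D (T(D, y) = (-3*D - 3*y) + D = -3*y - 2*D)
43 + T(3, 7)*Z(7, -4) = 43 + (-3*7 - 2*3)*(-6*(-4) - 5*7) = 43 + (-21 - 6)*(24 - 35) = 43 - 27*(-11) = 43 + 297 = 340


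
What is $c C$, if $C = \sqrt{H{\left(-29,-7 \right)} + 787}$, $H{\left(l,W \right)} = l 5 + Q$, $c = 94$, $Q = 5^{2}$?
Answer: $94 \sqrt{667} \approx 2427.7$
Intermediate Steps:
$Q = 25$
$H{\left(l,W \right)} = 25 + 5 l$ ($H{\left(l,W \right)} = l 5 + 25 = 5 l + 25 = 25 + 5 l$)
$C = \sqrt{667}$ ($C = \sqrt{\left(25 + 5 \left(-29\right)\right) + 787} = \sqrt{\left(25 - 145\right) + 787} = \sqrt{-120 + 787} = \sqrt{667} \approx 25.826$)
$c C = 94 \sqrt{667}$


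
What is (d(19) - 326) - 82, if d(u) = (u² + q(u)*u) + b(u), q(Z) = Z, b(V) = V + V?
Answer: 352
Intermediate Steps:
b(V) = 2*V
d(u) = 2*u + 2*u² (d(u) = (u² + u*u) + 2*u = (u² + u²) + 2*u = 2*u² + 2*u = 2*u + 2*u²)
(d(19) - 326) - 82 = (2*19*(1 + 19) - 326) - 82 = (2*19*20 - 326) - 82 = (760 - 326) - 82 = 434 - 82 = 352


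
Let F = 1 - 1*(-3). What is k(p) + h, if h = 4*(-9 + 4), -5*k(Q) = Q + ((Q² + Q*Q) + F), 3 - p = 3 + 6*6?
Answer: -532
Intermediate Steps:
p = -36 (p = 3 - (3 + 6*6) = 3 - (3 + 36) = 3 - 1*39 = 3 - 39 = -36)
F = 4 (F = 1 + 3 = 4)
k(Q) = -⅘ - 2*Q²/5 - Q/5 (k(Q) = -(Q + ((Q² + Q*Q) + 4))/5 = -(Q + ((Q² + Q²) + 4))/5 = -(Q + (2*Q² + 4))/5 = -(Q + (4 + 2*Q²))/5 = -(4 + Q + 2*Q²)/5 = -⅘ - 2*Q²/5 - Q/5)
h = -20 (h = 4*(-5) = -20)
k(p) + h = (-⅘ - ⅖*(-36)² - ⅕*(-36)) - 20 = (-⅘ - ⅖*1296 + 36/5) - 20 = (-⅘ - 2592/5 + 36/5) - 20 = -512 - 20 = -532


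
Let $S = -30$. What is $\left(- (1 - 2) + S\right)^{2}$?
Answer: $841$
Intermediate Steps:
$\left(- (1 - 2) + S\right)^{2} = \left(- (1 - 2) - 30\right)^{2} = \left(\left(-1\right) \left(-1\right) - 30\right)^{2} = \left(1 - 30\right)^{2} = \left(-29\right)^{2} = 841$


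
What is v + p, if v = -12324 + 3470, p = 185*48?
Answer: 26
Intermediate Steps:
p = 8880
v = -8854
v + p = -8854 + 8880 = 26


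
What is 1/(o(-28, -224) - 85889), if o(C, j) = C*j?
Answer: -1/79617 ≈ -1.2560e-5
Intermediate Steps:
1/(o(-28, -224) - 85889) = 1/(-28*(-224) - 85889) = 1/(6272 - 85889) = 1/(-79617) = -1/79617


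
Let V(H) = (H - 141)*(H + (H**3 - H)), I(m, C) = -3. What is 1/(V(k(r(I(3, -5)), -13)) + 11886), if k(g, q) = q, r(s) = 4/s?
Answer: 1/350224 ≈ 2.8553e-6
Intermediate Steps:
V(H) = H**3*(-141 + H) (V(H) = (-141 + H)*H**3 = H**3*(-141 + H))
1/(V(k(r(I(3, -5)), -13)) + 11886) = 1/((-13)**3*(-141 - 13) + 11886) = 1/(-2197*(-154) + 11886) = 1/(338338 + 11886) = 1/350224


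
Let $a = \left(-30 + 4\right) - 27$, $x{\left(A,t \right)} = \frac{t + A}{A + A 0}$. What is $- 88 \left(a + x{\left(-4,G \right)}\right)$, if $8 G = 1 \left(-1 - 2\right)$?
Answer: $\frac{18271}{4} \approx 4567.8$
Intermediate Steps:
$G = - \frac{3}{8}$ ($G = \frac{1 \left(-1 - 2\right)}{8} = \frac{1 \left(-3\right)}{8} = \frac{1}{8} \left(-3\right) = - \frac{3}{8} \approx -0.375$)
$x{\left(A,t \right)} = \frac{A + t}{A}$ ($x{\left(A,t \right)} = \frac{A + t}{A + 0} = \frac{A + t}{A}$)
$a = -53$ ($a = -26 - 27 = -53$)
$- 88 \left(a + x{\left(-4,G \right)}\right) = - 88 \left(-53 + \frac{-4 - \frac{3}{8}}{-4}\right) = - 88 \left(-53 - - \frac{35}{32}\right) = - 88 \left(-53 + \frac{35}{32}\right) = \left(-88\right) \left(- \frac{1661}{32}\right) = \frac{18271}{4}$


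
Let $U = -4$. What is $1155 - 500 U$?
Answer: $3155$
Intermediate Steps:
$1155 - 500 U = 1155 - -2000 = 1155 + 2000 = 3155$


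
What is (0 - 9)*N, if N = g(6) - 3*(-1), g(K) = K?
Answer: -81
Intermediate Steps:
N = 9 (N = 6 - 3*(-1) = 6 + 3 = 9)
(0 - 9)*N = (0 - 9)*9 = -9*9 = -81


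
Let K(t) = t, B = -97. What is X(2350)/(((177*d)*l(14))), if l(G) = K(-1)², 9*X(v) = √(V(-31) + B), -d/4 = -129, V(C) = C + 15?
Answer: I*√113/821988 ≈ 1.2932e-5*I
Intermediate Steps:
V(C) = 15 + C
d = 516 (d = -4*(-129) = 516)
X(v) = I*√113/9 (X(v) = √((15 - 31) - 97)/9 = √(-16 - 97)/9 = √(-113)/9 = (I*√113)/9 = I*√113/9)
l(G) = 1 (l(G) = (-1)² = 1)
X(2350)/(((177*d)*l(14))) = (I*√113/9)/(((177*516)*1)) = (I*√113/9)/((91332*1)) = (I*√113/9)/91332 = (I*√113/9)*(1/91332) = I*√113/821988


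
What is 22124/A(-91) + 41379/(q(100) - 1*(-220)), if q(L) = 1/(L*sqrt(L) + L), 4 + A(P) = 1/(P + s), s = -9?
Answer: -172383578500/32347467 ≈ -5329.1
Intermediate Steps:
A(P) = -4 + 1/(-9 + P) (A(P) = -4 + 1/(P - 9) = -4 + 1/(-9 + P))
q(L) = 1/(L + L**(3/2)) (q(L) = 1/(L**(3/2) + L) = 1/(L + L**(3/2)))
22124/A(-91) + 41379/(q(100) - 1*(-220)) = 22124/(((37 - 4*(-91))/(-9 - 91))) + 41379/(1/(100 + 100**(3/2)) - 1*(-220)) = 22124/(((37 + 364)/(-100))) + 41379/(1/(100 + 1000) + 220) = 22124/((-1/100*401)) + 41379/(1/1100 + 220) = 22124/(-401/100) + 41379/(1/1100 + 220) = 22124*(-100/401) + 41379/(242001/1100) = -2212400/401 + 41379*(1100/242001) = -2212400/401 + 15172300/80667 = -172383578500/32347467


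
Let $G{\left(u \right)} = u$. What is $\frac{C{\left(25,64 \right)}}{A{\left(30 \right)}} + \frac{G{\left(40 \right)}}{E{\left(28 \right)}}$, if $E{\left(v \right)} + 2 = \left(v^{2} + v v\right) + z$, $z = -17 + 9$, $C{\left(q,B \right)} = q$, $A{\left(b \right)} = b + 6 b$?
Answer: $\frac{4735}{32718} \approx 0.14472$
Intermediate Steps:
$A{\left(b \right)} = 7 b$
$z = -8$
$E{\left(v \right)} = -10 + 2 v^{2}$ ($E{\left(v \right)} = -2 - \left(8 - v^{2} - v v\right) = -2 + \left(\left(v^{2} + v^{2}\right) - 8\right) = -2 + \left(2 v^{2} - 8\right) = -2 + \left(-8 + 2 v^{2}\right) = -10 + 2 v^{2}$)
$\frac{C{\left(25,64 \right)}}{A{\left(30 \right)}} + \frac{G{\left(40 \right)}}{E{\left(28 \right)}} = \frac{25}{7 \cdot 30} + \frac{40}{-10 + 2 \cdot 28^{2}} = \frac{25}{210} + \frac{40}{-10 + 2 \cdot 784} = 25 \cdot \frac{1}{210} + \frac{40}{-10 + 1568} = \frac{5}{42} + \frac{40}{1558} = \frac{5}{42} + 40 \cdot \frac{1}{1558} = \frac{5}{42} + \frac{20}{779} = \frac{4735}{32718}$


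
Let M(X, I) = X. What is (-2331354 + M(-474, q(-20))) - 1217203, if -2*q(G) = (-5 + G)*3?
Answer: -3549031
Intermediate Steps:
q(G) = 15/2 - 3*G/2 (q(G) = -(-5 + G)*3/2 = -(-15 + 3*G)/2 = 15/2 - 3*G/2)
(-2331354 + M(-474, q(-20))) - 1217203 = (-2331354 - 474) - 1217203 = -2331828 - 1217203 = -3549031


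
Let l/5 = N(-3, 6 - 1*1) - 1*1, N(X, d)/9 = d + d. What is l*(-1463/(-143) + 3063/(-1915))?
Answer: 19123964/4979 ≈ 3840.9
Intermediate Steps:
N(X, d) = 18*d (N(X, d) = 9*(d + d) = 9*(2*d) = 18*d)
l = 445 (l = 5*(18*(6 - 1*1) - 1*1) = 5*(18*(6 - 1) - 1) = 5*(18*5 - 1) = 5*(90 - 1) = 5*89 = 445)
l*(-1463/(-143) + 3063/(-1915)) = 445*(-1463/(-143) + 3063/(-1915)) = 445*(-1463*(-1/143) + 3063*(-1/1915)) = 445*(133/13 - 3063/1915) = 445*(214876/24895) = 19123964/4979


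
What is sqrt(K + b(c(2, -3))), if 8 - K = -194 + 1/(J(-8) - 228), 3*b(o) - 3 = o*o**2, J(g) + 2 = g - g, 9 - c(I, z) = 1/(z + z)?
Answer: sqrt(7880032070)/4140 ≈ 21.442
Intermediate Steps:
c(I, z) = 9 - 1/(2*z) (c(I, z) = 9 - 1/(z + z) = 9 - 1/(2*z))
J(g) = -2 (J(g) = -2 + (g - g) = -2 + 0 = -2)
b(o) = 1 + o**3/3 (b(o) = 1 + (o*o**2)/3 = 1 + o**3/3)
K = 46461/230 (K = 8 - (-194 + 1/(-2 - 228)) = 8 - (-194 + 1/(-230)) = 8 - (-194 - 1/230) = 8 - 1*(-44621/230) = 8 + 44621/230 = 46461/230 ≈ 202.00)
sqrt(K + b(c(2, -3))) = sqrt(46461/230 + (1 + (9 - 1/2/(-3))**3/3)) = sqrt(46461/230 + (1 + (9 - 1/2*(-1/3))**3/3)) = sqrt(46461/230 + (1 + (9 + 1/6)**3/3)) = sqrt(46461/230 + (1 + (55/6)**3/3)) = sqrt(46461/230 + (1 + (1/3)*(166375/216))) = sqrt(46461/230 + (1 + 166375/648)) = sqrt(46461/230 + 167023/648) = sqrt(34261009/74520) = sqrt(7880032070)/4140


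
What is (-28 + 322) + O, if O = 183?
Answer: 477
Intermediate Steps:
(-28 + 322) + O = (-28 + 322) + 183 = 294 + 183 = 477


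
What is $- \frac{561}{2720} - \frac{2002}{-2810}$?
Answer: $\frac{22759}{44960} \approx 0.50621$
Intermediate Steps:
$- \frac{561}{2720} - \frac{2002}{-2810} = \left(-561\right) \frac{1}{2720} - - \frac{1001}{1405} = - \frac{33}{160} + \frac{1001}{1405} = \frac{22759}{44960}$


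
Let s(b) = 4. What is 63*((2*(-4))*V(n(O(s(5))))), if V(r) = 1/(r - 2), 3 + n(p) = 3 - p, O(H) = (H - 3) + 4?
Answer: 72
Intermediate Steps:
O(H) = 1 + H (O(H) = (-3 + H) + 4 = 1 + H)
n(p) = -p (n(p) = -3 + (3 - p) = -p)
V(r) = 1/(-2 + r)
63*((2*(-4))*V(n(O(s(5))))) = 63*((2*(-4))/(-2 - (1 + 4))) = 63*(-8/(-2 - 1*5)) = 63*(-8/(-2 - 5)) = 63*(-8/(-7)) = 63*(-8*(-1/7)) = 63*(8/7) = 72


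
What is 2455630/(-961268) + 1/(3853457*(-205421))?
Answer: -971915013724773189/380460737738471698 ≈ -2.5546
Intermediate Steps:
2455630/(-961268) + 1/(3853457*(-205421)) = 2455630*(-1/961268) + (1/3853457)*(-1/205421) = -1227815/480634 - 1/791580990397 = -971915013724773189/380460737738471698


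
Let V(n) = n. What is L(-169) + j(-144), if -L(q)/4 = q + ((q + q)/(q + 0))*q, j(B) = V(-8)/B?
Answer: 36505/18 ≈ 2028.1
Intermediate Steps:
j(B) = -8/B
L(q) = -12*q (L(q) = -4*(q + ((q + q)/(q + 0))*q) = -4*(q + ((2*q)/q)*q) = -4*(q + 2*q) = -12*q)
L(-169) + j(-144) = -12*(-169) - 8/(-144) = 2028 - 8*(-1/144) = 2028 + 1/18 = 36505/18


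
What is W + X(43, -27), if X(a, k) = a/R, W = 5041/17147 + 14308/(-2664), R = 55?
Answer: -2697707429/628094610 ≈ -4.2951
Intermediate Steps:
W = -57977513/11419902 (W = 5041*(1/17147) + 14308*(-1/2664) = 5041/17147 - 3577/666 = -57977513/11419902 ≈ -5.0769)
X(a, k) = a/55
W + X(43, -27) = -57977513/11419902 + (1/55)*43 = -57977513/11419902 + 43/55 = -2697707429/628094610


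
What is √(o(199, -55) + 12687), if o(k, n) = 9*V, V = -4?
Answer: √12651 ≈ 112.48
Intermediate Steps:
o(k, n) = -36 (o(k, n) = 9*(-4) = -36)
√(o(199, -55) + 12687) = √(-36 + 12687) = √12651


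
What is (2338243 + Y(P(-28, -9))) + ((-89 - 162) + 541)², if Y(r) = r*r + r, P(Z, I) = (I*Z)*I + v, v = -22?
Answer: 7664153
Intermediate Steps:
P(Z, I) = -22 + Z*I² (P(Z, I) = (I*Z)*I - 22 = Z*I² - 22 = -22 + Z*I²)
Y(r) = r + r² (Y(r) = r² + r = r + r²)
(2338243 + Y(P(-28, -9))) + ((-89 - 162) + 541)² = (2338243 + (-22 - 28*(-9)²)*(1 + (-22 - 28*(-9)²))) + ((-89 - 162) + 541)² = (2338243 + (-22 - 28*81)*(1 + (-22 - 28*81))) + (-251 + 541)² = (2338243 + (-22 - 2268)*(1 + (-22 - 2268))) + 290² = (2338243 - 2290*(1 - 2290)) + 84100 = (2338243 - 2290*(-2289)) + 84100 = (2338243 + 5241810) + 84100 = 7580053 + 84100 = 7664153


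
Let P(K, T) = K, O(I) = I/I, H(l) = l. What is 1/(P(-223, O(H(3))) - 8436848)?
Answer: -1/8437071 ≈ -1.1852e-7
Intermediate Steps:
O(I) = 1
1/(P(-223, O(H(3))) - 8436848) = 1/(-223 - 8436848) = 1/(-8437071) = -1/8437071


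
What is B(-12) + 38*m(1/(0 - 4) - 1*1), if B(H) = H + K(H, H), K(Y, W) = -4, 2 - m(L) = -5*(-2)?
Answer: -320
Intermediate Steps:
m(L) = -8 (m(L) = 2 - (-5)*(-2) = 2 - 1*10 = 2 - 10 = -8)
B(H) = -4 + H (B(H) = H - 4 = -4 + H)
B(-12) + 38*m(1/(0 - 4) - 1*1) = (-4 - 12) + 38*(-8) = -16 - 304 = -320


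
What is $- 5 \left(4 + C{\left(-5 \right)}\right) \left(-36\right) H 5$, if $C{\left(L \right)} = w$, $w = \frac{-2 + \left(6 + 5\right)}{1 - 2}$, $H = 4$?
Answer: $-18000$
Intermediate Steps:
$w = -9$ ($w = \frac{-2 + 11}{-1} = 9 \left(-1\right) = -9$)
$C{\left(L \right)} = -9$
$- 5 \left(4 + C{\left(-5 \right)}\right) \left(-36\right) H 5 = - 5 \left(4 - 9\right) \left(-36\right) 4 \cdot 5 = \left(-5\right) \left(-5\right) \left(-36\right) 20 = 25 \left(-36\right) 20 = \left(-900\right) 20 = -18000$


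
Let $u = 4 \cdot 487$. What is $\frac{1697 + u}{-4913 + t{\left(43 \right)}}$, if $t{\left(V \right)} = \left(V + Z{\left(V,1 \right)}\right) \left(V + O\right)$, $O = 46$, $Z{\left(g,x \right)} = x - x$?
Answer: $- \frac{1215}{362} \approx -3.3564$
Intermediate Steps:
$Z{\left(g,x \right)} = 0$
$u = 1948$
$t{\left(V \right)} = V \left(46 + V\right)$ ($t{\left(V \right)} = \left(V + 0\right) \left(V + 46\right) = V \left(46 + V\right)$)
$\frac{1697 + u}{-4913 + t{\left(43 \right)}} = \frac{1697 + 1948}{-4913 + 43 \left(46 + 43\right)} = \frac{3645}{-4913 + 43 \cdot 89} = \frac{3645}{-4913 + 3827} = \frac{3645}{-1086} = 3645 \left(- \frac{1}{1086}\right) = - \frac{1215}{362}$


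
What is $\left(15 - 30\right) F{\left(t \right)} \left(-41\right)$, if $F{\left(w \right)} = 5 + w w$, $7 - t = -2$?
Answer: $52890$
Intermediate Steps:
$t = 9$ ($t = 7 - -2 = 7 + 2 = 9$)
$F{\left(w \right)} = 5 + w^{2}$
$\left(15 - 30\right) F{\left(t \right)} \left(-41\right) = \left(15 - 30\right) \left(5 + 9^{2}\right) \left(-41\right) = \left(15 - 30\right) \left(5 + 81\right) \left(-41\right) = \left(-15\right) 86 \left(-41\right) = \left(-1290\right) \left(-41\right) = 52890$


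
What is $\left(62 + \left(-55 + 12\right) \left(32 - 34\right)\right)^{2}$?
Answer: $21904$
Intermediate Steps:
$\left(62 + \left(-55 + 12\right) \left(32 - 34\right)\right)^{2} = \left(62 - 43 \left(32 + \left(-37 + 3\right)\right)\right)^{2} = \left(62 - 43 \left(32 - 34\right)\right)^{2} = \left(62 - -86\right)^{2} = \left(62 + 86\right)^{2} = 148^{2} = 21904$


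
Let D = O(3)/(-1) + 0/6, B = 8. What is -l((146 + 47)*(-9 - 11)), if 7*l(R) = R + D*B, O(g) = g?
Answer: 3884/7 ≈ 554.86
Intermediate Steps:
D = -3 (D = 3/(-1) + 0/6 = 3*(-1) + 0*(1/6) = -3 + 0 = -3)
l(R) = -24/7 + R/7 (l(R) = (R - 3*8)/7 = (R - 24)/7 = (-24 + R)/7 = -24/7 + R/7)
-l((146 + 47)*(-9 - 11)) = -(-24/7 + ((146 + 47)*(-9 - 11))/7) = -(-24/7 + (193*(-20))/7) = -(-24/7 + (1/7)*(-3860)) = -(-24/7 - 3860/7) = -1*(-3884/7) = 3884/7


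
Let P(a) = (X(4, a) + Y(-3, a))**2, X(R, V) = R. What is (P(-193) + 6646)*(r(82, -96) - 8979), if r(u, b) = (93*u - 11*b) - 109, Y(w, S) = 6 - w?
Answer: -2766890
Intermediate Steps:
P(a) = 169 (P(a) = (4 + (6 - 1*(-3)))**2 = (4 + (6 + 3))**2 = (4 + 9)**2 = 13**2 = 169)
r(u, b) = -109 - 11*b + 93*u (r(u, b) = (-11*b + 93*u) - 109 = -109 - 11*b + 93*u)
(P(-193) + 6646)*(r(82, -96) - 8979) = (169 + 6646)*((-109 - 11*(-96) + 93*82) - 8979) = 6815*((-109 + 1056 + 7626) - 8979) = 6815*(8573 - 8979) = 6815*(-406) = -2766890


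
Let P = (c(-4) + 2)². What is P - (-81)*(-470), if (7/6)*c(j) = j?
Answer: -1865330/49 ≈ -38068.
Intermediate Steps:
c(j) = 6*j/7
P = 100/49 (P = ((6/7)*(-4) + 2)² = (-24/7 + 2)² = (-10/7)² = 100/49 ≈ 2.0408)
P - (-81)*(-470) = 100/49 - (-81)*(-470) = 100/49 - 81*470 = 100/49 - 38070 = -1865330/49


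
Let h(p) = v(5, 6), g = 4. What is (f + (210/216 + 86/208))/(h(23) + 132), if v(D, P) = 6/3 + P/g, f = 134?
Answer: 126721/126828 ≈ 0.99916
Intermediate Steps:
v(D, P) = 2 + P/4 (v(D, P) = 6/3 + P/4 = 6*(⅓) + P*(¼) = 2 + P/4)
h(p) = 7/2 (h(p) = 2 + (¼)*6 = 2 + 3/2 = 7/2)
(f + (210/216 + 86/208))/(h(23) + 132) = (134 + (210/216 + 86/208))/(7/2 + 132) = (134 + (210*(1/216) + 86*(1/208)))/(271/2) = (134 + (35/36 + 43/104))*(2/271) = (134 + 1297/936)*(2/271) = (126721/936)*(2/271) = 126721/126828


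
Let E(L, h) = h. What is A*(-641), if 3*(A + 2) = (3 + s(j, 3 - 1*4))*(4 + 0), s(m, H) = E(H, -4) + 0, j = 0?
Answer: 6410/3 ≈ 2136.7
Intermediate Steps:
s(m, H) = -4 (s(m, H) = -4 + 0 = -4)
A = -10/3 (A = -2 + ((3 - 4)*(4 + 0))/3 = -2 + (-1*4)/3 = -2 + (⅓)*(-4) = -2 - 4/3 = -10/3 ≈ -3.3333)
A*(-641) = -10/3*(-641) = 6410/3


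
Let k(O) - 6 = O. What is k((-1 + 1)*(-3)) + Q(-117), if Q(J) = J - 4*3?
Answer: -123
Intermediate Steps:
Q(J) = -12 + J (Q(J) = J - 12 = -12 + J)
k(O) = 6 + O
k((-1 + 1)*(-3)) + Q(-117) = (6 + (-1 + 1)*(-3)) + (-12 - 117) = (6 + 0*(-3)) - 129 = (6 + 0) - 129 = 6 - 129 = -123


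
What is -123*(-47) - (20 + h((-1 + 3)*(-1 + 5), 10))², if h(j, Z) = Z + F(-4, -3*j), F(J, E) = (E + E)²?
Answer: -5441775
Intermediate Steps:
F(J, E) = 4*E² (F(J, E) = (2*E)² = 4*E²)
h(j, Z) = Z + 36*j² (h(j, Z) = Z + 4*(-3*j)² = Z + 4*(9*j²) = Z + 36*j²)
-123*(-47) - (20 + h((-1 + 3)*(-1 + 5), 10))² = -123*(-47) - (20 + (10 + 36*((-1 + 3)*(-1 + 5))²))² = 5781 - (20 + (10 + 36*(2*4)²))² = 5781 - (20 + (10 + 36*8²))² = 5781 - (20 + (10 + 36*64))² = 5781 - (20 + (10 + 2304))² = 5781 - (20 + 2314)² = 5781 - 1*2334² = 5781 - 1*5447556 = 5781 - 5447556 = -5441775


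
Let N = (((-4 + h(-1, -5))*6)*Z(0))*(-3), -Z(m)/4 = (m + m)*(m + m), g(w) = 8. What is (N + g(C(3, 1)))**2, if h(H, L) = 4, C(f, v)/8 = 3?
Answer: 64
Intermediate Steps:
C(f, v) = 24 (C(f, v) = 8*3 = 24)
Z(m) = -16*m**2 (Z(m) = -4*(m + m)*(m + m) = -4*2*m*2*m = -16*m**2)
N = 0 (N = (((-4 + 4)*6)*(-16*0**2))*(-3) = ((0*6)*(-16*0))*(-3) = (0*0)*(-3) = 0*(-3) = 0)
(N + g(C(3, 1)))**2 = (0 + 8)**2 = 8**2 = 64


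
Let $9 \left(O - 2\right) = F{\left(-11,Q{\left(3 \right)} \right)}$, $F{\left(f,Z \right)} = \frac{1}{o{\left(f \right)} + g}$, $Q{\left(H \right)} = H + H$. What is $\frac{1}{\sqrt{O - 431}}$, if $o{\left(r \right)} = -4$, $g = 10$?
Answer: $- \frac{3 i \sqrt{138990}}{23165} \approx - 0.048281 i$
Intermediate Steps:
$Q{\left(H \right)} = 2 H$
$F{\left(f,Z \right)} = \frac{1}{6}$ ($F{\left(f,Z \right)} = \frac{1}{-4 + 10} = \frac{1}{6}$)
$O = \frac{109}{54}$ ($O = 2 + \frac{1}{9} \cdot \frac{1}{6} = 2 + \frac{1}{54} = \frac{109}{54} \approx 2.0185$)
$\frac{1}{\sqrt{O - 431}} = \frac{1}{\sqrt{\frac{109}{54} - 431}} = \frac{1}{\sqrt{- \frac{23165}{54}}} = \frac{1}{\frac{1}{18} i \sqrt{138990}} = - \frac{3 i \sqrt{138990}}{23165}$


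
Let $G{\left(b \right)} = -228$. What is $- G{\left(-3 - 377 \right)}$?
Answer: $228$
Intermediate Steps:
$- G{\left(-3 - 377 \right)} = \left(-1\right) \left(-228\right) = 228$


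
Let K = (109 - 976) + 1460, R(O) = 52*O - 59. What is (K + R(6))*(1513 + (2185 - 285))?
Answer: 2887398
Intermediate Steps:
R(O) = -59 + 52*O
K = 593 (K = -867 + 1460 = 593)
(K + R(6))*(1513 + (2185 - 285)) = (593 + (-59 + 52*6))*(1513 + (2185 - 285)) = (593 + (-59 + 312))*(1513 + 1900) = (593 + 253)*3413 = 846*3413 = 2887398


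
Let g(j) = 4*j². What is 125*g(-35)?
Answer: 612500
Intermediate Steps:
125*g(-35) = 125*(4*(-35)²) = 125*(4*1225) = 125*4900 = 612500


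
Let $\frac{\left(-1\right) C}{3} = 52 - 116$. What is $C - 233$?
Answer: $-41$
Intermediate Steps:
$C = 192$ ($C = - 3 \left(52 - 116\right) = \left(-3\right) \left(-64\right) = 192$)
$C - 233 = 192 - 233 = -41$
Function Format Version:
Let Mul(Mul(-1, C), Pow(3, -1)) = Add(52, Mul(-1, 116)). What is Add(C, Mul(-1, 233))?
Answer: -41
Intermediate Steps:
C = 192 (C = Mul(-3, Add(52, Mul(-1, 116))) = Mul(-3, Add(52, -116)) = Mul(-3, -64) = 192)
Add(C, Mul(-1, 233)) = Add(192, Mul(-1, 233)) = Add(192, -233) = -41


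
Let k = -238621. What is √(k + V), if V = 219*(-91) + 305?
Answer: I*√258245 ≈ 508.18*I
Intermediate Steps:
V = -19624 (V = -19929 + 305 = -19624)
√(k + V) = √(-238621 - 19624) = √(-258245) = I*√258245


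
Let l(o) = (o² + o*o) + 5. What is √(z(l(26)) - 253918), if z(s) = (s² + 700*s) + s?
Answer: 14*√12953 ≈ 1593.4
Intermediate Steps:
l(o) = 5 + 2*o² (l(o) = (o² + o²) + 5 = 2*o² + 5 = 5 + 2*o²)
z(s) = s² + 701*s
√(z(l(26)) - 253918) = √((5 + 2*26²)*(701 + (5 + 2*26²)) - 253918) = √((5 + 2*676)*(701 + (5 + 2*676)) - 253918) = √((5 + 1352)*(701 + (5 + 1352)) - 253918) = √(1357*(701 + 1357) - 253918) = √(1357*2058 - 253918) = √(2792706 - 253918) = √2538788 = 14*√12953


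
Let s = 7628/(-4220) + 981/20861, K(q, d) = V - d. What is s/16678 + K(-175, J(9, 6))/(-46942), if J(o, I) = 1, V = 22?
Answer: -680501614151/1230736570745570 ≈ -0.00055292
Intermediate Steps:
K(q, d) = 22 - d
s = -38746972/22008355 (s = 7628*(-1/4220) + 981*(1/20861) = -1907/1055 + 981/20861 = -38746972/22008355 ≈ -1.7606)
s/16678 + K(-175, J(9, 6))/(-46942) = -38746972/22008355/16678 + (22 - 1*1)/(-46942) = -38746972/22008355*1/16678 + (22 - 1)*(-1/46942) = -19373486/183527672345 + 21*(-1/46942) = -19373486/183527672345 - 3/6706 = -680501614151/1230736570745570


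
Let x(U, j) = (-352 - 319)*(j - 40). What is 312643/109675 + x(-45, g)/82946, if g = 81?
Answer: 22915217353/9097102550 ≈ 2.5190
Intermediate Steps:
x(U, j) = 26840 - 671*j (x(U, j) = -671*(-40 + j) = 26840 - 671*j)
312643/109675 + x(-45, g)/82946 = 312643/109675 + (26840 - 671*81)/82946 = 312643*(1/109675) + (26840 - 54351)*(1/82946) = 312643/109675 - 27511*1/82946 = 312643/109675 - 27511/82946 = 22915217353/9097102550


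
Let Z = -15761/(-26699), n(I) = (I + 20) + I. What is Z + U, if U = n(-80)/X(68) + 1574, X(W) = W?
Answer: 713745314/453883 ≈ 1572.5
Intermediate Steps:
n(I) = 20 + 2*I (n(I) = (20 + I) + I = 20 + 2*I)
Z = 15761/26699 (Z = -15761*(-1/26699) = 15761/26699 ≈ 0.59032)
U = 26723/17 (U = (20 + 2*(-80))/68 + 1574 = (20 - 160)*(1/68) + 1574 = -140*1/68 + 1574 = -35/17 + 1574 = 26723/17 ≈ 1571.9)
Z + U = 15761/26699 + 26723/17 = 713745314/453883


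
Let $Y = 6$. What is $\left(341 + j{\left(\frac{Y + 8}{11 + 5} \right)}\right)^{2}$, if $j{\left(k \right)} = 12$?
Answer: $124609$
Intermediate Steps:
$\left(341 + j{\left(\frac{Y + 8}{11 + 5} \right)}\right)^{2} = \left(341 + 12\right)^{2} = 353^{2} = 124609$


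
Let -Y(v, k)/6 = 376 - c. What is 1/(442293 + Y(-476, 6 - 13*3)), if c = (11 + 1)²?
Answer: 1/440901 ≈ 2.2681e-6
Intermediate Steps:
c = 144 (c = 12² = 144)
Y(v, k) = -1392 (Y(v, k) = -6*(376 - 1*144) = -6*(376 - 144) = -6*232 = -1392)
1/(442293 + Y(-476, 6 - 13*3)) = 1/(442293 - 1392) = 1/440901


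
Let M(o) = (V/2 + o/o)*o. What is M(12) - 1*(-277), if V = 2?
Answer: 301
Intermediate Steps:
M(o) = 2*o (M(o) = (2/2 + o/o)*o = (2*(1/2) + 1)*o = (1 + 1)*o = 2*o)
M(12) - 1*(-277) = 2*12 - 1*(-277) = 24 + 277 = 301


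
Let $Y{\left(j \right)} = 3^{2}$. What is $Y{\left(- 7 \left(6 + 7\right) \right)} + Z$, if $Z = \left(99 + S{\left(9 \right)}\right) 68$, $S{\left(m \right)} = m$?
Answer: $7353$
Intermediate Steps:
$Z = 7344$ ($Z = \left(99 + 9\right) 68 = 108 \cdot 68 = 7344$)
$Y{\left(j \right)} = 9$
$Y{\left(- 7 \left(6 + 7\right) \right)} + Z = 9 + 7344 = 7353$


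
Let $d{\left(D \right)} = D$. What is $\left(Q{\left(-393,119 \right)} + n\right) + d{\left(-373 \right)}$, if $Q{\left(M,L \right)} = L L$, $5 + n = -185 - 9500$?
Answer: $4098$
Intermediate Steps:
$n = -9690$ ($n = -5 - 9685 = -9690$)
$Q{\left(M,L \right)} = L^{2}$
$\left(Q{\left(-393,119 \right)} + n\right) + d{\left(-373 \right)} = \left(119^{2} - 9690\right) - 373 = \left(14161 - 9690\right) - 373 = 4471 - 373 = 4098$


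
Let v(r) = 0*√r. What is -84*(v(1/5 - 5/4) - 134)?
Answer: 11256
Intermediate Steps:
v(r) = 0
-84*(v(1/5 - 5/4) - 134) = -84*(0 - 134) = -84*(-134) = 11256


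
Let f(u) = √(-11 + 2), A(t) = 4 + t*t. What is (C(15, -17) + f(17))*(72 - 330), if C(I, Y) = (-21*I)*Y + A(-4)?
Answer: -1386750 - 774*I ≈ -1.3868e+6 - 774.0*I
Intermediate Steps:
A(t) = 4 + t²
f(u) = 3*I (f(u) = √(-9) = 3*I)
C(I, Y) = 20 - 21*I*Y (C(I, Y) = (-21*I)*Y + (4 + (-4)²) = -21*I*Y + (4 + 16) = -21*I*Y + 20 = 20 - 21*I*Y)
(C(15, -17) + f(17))*(72 - 330) = ((20 - 21*15*(-17)) + 3*I)*(72 - 330) = ((20 + 5355) + 3*I)*(-258) = (5375 + 3*I)*(-258) = -1386750 - 774*I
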